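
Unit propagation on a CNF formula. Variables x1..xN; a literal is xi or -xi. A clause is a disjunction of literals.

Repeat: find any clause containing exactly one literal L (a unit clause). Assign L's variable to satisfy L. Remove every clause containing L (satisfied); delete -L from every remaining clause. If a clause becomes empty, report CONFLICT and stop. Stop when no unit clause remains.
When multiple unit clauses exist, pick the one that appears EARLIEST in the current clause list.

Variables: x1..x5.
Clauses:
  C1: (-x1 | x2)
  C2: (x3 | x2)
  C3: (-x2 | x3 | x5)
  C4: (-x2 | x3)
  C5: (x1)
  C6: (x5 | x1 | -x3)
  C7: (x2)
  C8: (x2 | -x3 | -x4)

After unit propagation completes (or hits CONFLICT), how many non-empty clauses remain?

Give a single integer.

unit clause [1] forces x1=T; simplify:
  drop -1 from [-1, 2] -> [2]
  satisfied 2 clause(s); 6 remain; assigned so far: [1]
unit clause [2] forces x2=T; simplify:
  drop -2 from [-2, 3, 5] -> [3, 5]
  drop -2 from [-2, 3] -> [3]
  satisfied 4 clause(s); 2 remain; assigned so far: [1, 2]
unit clause [3] forces x3=T; simplify:
  satisfied 2 clause(s); 0 remain; assigned so far: [1, 2, 3]

Answer: 0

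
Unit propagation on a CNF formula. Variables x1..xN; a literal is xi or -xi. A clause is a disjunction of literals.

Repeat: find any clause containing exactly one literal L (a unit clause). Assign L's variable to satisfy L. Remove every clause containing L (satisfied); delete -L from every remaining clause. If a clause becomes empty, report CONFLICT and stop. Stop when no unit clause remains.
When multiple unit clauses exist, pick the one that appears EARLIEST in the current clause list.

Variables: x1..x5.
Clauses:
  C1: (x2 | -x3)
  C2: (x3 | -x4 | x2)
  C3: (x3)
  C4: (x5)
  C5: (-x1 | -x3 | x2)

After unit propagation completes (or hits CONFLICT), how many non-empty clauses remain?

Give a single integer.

unit clause [3] forces x3=T; simplify:
  drop -3 from [2, -3] -> [2]
  drop -3 from [-1, -3, 2] -> [-1, 2]
  satisfied 2 clause(s); 3 remain; assigned so far: [3]
unit clause [2] forces x2=T; simplify:
  satisfied 2 clause(s); 1 remain; assigned so far: [2, 3]
unit clause [5] forces x5=T; simplify:
  satisfied 1 clause(s); 0 remain; assigned so far: [2, 3, 5]

Answer: 0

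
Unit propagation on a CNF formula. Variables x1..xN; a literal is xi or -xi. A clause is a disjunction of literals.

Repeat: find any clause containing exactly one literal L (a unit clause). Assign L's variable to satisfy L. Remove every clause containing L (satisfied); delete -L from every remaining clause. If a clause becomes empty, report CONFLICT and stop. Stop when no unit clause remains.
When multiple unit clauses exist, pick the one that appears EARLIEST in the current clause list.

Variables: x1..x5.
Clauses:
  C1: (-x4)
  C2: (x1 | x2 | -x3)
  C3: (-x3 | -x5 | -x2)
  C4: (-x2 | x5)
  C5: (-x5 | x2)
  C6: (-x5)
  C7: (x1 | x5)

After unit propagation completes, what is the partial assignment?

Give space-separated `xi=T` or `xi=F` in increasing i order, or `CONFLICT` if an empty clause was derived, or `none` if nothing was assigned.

unit clause [-4] forces x4=F; simplify:
  satisfied 1 clause(s); 6 remain; assigned so far: [4]
unit clause [-5] forces x5=F; simplify:
  drop 5 from [-2, 5] -> [-2]
  drop 5 from [1, 5] -> [1]
  satisfied 3 clause(s); 3 remain; assigned so far: [4, 5]
unit clause [-2] forces x2=F; simplify:
  drop 2 from [1, 2, -3] -> [1, -3]
  satisfied 1 clause(s); 2 remain; assigned so far: [2, 4, 5]
unit clause [1] forces x1=T; simplify:
  satisfied 2 clause(s); 0 remain; assigned so far: [1, 2, 4, 5]

Answer: x1=T x2=F x4=F x5=F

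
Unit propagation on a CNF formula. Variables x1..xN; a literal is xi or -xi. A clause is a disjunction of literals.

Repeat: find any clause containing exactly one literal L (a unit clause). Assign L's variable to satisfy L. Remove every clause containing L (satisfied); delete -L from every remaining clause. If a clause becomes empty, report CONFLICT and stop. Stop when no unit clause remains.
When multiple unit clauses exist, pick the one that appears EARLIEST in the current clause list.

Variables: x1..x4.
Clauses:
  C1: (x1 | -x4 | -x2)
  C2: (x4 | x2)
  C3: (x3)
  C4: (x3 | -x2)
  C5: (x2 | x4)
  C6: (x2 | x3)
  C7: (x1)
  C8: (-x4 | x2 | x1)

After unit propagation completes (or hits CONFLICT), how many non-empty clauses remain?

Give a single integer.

Answer: 2

Derivation:
unit clause [3] forces x3=T; simplify:
  satisfied 3 clause(s); 5 remain; assigned so far: [3]
unit clause [1] forces x1=T; simplify:
  satisfied 3 clause(s); 2 remain; assigned so far: [1, 3]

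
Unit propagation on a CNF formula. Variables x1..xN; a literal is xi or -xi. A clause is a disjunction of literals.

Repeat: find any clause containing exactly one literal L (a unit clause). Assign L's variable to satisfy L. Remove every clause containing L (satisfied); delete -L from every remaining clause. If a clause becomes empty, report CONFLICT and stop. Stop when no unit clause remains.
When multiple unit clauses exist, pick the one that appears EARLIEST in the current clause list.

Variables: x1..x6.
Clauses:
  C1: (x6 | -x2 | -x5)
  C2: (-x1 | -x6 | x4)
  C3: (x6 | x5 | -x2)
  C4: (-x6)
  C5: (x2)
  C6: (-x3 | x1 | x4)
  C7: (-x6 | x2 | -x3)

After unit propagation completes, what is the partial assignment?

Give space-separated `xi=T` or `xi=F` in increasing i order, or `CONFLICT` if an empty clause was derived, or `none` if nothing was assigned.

Answer: CONFLICT

Derivation:
unit clause [-6] forces x6=F; simplify:
  drop 6 from [6, -2, -5] -> [-2, -5]
  drop 6 from [6, 5, -2] -> [5, -2]
  satisfied 3 clause(s); 4 remain; assigned so far: [6]
unit clause [2] forces x2=T; simplify:
  drop -2 from [-2, -5] -> [-5]
  drop -2 from [5, -2] -> [5]
  satisfied 1 clause(s); 3 remain; assigned so far: [2, 6]
unit clause [-5] forces x5=F; simplify:
  drop 5 from [5] -> [] (empty!)
  satisfied 1 clause(s); 2 remain; assigned so far: [2, 5, 6]
CONFLICT (empty clause)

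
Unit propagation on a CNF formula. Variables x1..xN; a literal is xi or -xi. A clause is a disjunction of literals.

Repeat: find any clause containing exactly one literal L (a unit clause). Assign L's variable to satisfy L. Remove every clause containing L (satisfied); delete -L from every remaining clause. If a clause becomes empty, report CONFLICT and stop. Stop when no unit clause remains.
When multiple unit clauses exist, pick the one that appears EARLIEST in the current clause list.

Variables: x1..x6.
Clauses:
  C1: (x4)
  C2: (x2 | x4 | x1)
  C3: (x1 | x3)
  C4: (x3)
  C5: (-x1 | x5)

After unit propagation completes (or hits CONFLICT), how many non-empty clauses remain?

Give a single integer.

unit clause [4] forces x4=T; simplify:
  satisfied 2 clause(s); 3 remain; assigned so far: [4]
unit clause [3] forces x3=T; simplify:
  satisfied 2 clause(s); 1 remain; assigned so far: [3, 4]

Answer: 1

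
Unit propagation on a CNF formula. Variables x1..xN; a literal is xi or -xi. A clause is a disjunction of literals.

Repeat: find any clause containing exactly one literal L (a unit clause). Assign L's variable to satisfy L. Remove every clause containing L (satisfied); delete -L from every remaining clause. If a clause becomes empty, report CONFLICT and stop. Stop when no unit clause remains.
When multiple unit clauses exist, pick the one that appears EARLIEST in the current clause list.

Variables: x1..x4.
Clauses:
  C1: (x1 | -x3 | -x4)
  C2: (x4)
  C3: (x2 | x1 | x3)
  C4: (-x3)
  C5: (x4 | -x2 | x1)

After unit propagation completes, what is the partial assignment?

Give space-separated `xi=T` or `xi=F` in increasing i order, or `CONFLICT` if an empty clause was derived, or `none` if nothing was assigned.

unit clause [4] forces x4=T; simplify:
  drop -4 from [1, -3, -4] -> [1, -3]
  satisfied 2 clause(s); 3 remain; assigned so far: [4]
unit clause [-3] forces x3=F; simplify:
  drop 3 from [2, 1, 3] -> [2, 1]
  satisfied 2 clause(s); 1 remain; assigned so far: [3, 4]

Answer: x3=F x4=T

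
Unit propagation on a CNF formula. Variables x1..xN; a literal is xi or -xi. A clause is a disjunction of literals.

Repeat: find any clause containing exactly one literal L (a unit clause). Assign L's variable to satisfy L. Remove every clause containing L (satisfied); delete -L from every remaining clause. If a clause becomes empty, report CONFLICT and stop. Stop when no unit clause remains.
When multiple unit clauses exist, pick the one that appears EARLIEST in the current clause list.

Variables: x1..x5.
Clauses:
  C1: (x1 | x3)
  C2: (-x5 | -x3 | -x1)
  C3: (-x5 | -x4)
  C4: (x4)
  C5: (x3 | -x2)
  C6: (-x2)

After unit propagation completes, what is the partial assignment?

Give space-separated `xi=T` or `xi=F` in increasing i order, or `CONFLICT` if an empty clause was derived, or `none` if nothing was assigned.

unit clause [4] forces x4=T; simplify:
  drop -4 from [-5, -4] -> [-5]
  satisfied 1 clause(s); 5 remain; assigned so far: [4]
unit clause [-5] forces x5=F; simplify:
  satisfied 2 clause(s); 3 remain; assigned so far: [4, 5]
unit clause [-2] forces x2=F; simplify:
  satisfied 2 clause(s); 1 remain; assigned so far: [2, 4, 5]

Answer: x2=F x4=T x5=F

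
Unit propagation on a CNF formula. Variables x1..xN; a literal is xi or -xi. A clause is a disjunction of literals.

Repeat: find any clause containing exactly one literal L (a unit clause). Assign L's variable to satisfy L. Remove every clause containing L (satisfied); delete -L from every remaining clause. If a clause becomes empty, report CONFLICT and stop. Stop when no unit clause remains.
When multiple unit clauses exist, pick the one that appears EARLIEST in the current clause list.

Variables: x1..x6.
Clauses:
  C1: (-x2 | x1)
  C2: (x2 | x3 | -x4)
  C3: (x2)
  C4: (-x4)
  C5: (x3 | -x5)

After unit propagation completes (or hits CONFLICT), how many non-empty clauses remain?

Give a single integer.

unit clause [2] forces x2=T; simplify:
  drop -2 from [-2, 1] -> [1]
  satisfied 2 clause(s); 3 remain; assigned so far: [2]
unit clause [1] forces x1=T; simplify:
  satisfied 1 clause(s); 2 remain; assigned so far: [1, 2]
unit clause [-4] forces x4=F; simplify:
  satisfied 1 clause(s); 1 remain; assigned so far: [1, 2, 4]

Answer: 1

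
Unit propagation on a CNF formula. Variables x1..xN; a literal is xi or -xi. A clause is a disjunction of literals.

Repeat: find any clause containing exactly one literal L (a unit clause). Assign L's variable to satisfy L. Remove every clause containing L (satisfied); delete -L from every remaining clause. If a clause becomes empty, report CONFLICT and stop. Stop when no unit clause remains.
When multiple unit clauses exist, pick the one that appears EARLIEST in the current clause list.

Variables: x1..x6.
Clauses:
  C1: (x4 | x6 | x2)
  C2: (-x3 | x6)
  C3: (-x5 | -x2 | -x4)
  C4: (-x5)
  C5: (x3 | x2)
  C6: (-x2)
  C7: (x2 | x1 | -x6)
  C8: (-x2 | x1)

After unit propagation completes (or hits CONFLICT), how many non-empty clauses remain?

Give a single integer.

unit clause [-5] forces x5=F; simplify:
  satisfied 2 clause(s); 6 remain; assigned so far: [5]
unit clause [-2] forces x2=F; simplify:
  drop 2 from [4, 6, 2] -> [4, 6]
  drop 2 from [3, 2] -> [3]
  drop 2 from [2, 1, -6] -> [1, -6]
  satisfied 2 clause(s); 4 remain; assigned so far: [2, 5]
unit clause [3] forces x3=T; simplify:
  drop -3 from [-3, 6] -> [6]
  satisfied 1 clause(s); 3 remain; assigned so far: [2, 3, 5]
unit clause [6] forces x6=T; simplify:
  drop -6 from [1, -6] -> [1]
  satisfied 2 clause(s); 1 remain; assigned so far: [2, 3, 5, 6]
unit clause [1] forces x1=T; simplify:
  satisfied 1 clause(s); 0 remain; assigned so far: [1, 2, 3, 5, 6]

Answer: 0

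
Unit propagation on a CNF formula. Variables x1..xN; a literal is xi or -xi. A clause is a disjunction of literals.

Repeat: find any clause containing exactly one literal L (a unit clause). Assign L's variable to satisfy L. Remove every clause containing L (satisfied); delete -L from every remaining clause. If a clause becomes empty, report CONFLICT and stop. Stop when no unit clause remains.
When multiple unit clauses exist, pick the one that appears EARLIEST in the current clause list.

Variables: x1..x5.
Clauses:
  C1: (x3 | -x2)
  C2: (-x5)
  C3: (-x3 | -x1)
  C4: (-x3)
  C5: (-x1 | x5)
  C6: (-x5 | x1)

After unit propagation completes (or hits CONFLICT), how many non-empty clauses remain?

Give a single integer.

Answer: 0

Derivation:
unit clause [-5] forces x5=F; simplify:
  drop 5 from [-1, 5] -> [-1]
  satisfied 2 clause(s); 4 remain; assigned so far: [5]
unit clause [-3] forces x3=F; simplify:
  drop 3 from [3, -2] -> [-2]
  satisfied 2 clause(s); 2 remain; assigned so far: [3, 5]
unit clause [-2] forces x2=F; simplify:
  satisfied 1 clause(s); 1 remain; assigned so far: [2, 3, 5]
unit clause [-1] forces x1=F; simplify:
  satisfied 1 clause(s); 0 remain; assigned so far: [1, 2, 3, 5]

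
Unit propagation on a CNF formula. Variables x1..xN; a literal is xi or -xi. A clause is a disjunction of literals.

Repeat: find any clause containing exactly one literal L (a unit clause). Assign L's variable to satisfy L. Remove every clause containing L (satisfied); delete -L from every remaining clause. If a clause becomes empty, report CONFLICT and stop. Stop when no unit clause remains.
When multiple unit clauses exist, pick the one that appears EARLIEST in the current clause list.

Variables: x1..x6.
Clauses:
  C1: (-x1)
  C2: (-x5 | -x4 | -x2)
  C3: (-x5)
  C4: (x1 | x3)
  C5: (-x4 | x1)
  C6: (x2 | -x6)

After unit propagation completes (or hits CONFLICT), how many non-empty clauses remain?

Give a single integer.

Answer: 1

Derivation:
unit clause [-1] forces x1=F; simplify:
  drop 1 from [1, 3] -> [3]
  drop 1 from [-4, 1] -> [-4]
  satisfied 1 clause(s); 5 remain; assigned so far: [1]
unit clause [-5] forces x5=F; simplify:
  satisfied 2 clause(s); 3 remain; assigned so far: [1, 5]
unit clause [3] forces x3=T; simplify:
  satisfied 1 clause(s); 2 remain; assigned so far: [1, 3, 5]
unit clause [-4] forces x4=F; simplify:
  satisfied 1 clause(s); 1 remain; assigned so far: [1, 3, 4, 5]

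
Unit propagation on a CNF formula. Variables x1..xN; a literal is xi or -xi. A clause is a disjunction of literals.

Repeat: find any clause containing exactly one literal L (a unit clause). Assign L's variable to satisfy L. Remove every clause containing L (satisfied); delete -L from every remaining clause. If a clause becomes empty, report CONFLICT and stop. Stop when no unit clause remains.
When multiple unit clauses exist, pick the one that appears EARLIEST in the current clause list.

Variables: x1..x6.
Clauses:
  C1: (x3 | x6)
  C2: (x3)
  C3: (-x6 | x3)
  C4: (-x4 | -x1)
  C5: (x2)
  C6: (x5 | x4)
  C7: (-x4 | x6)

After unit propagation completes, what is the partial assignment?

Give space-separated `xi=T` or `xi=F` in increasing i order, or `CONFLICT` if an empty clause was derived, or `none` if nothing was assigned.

unit clause [3] forces x3=T; simplify:
  satisfied 3 clause(s); 4 remain; assigned so far: [3]
unit clause [2] forces x2=T; simplify:
  satisfied 1 clause(s); 3 remain; assigned so far: [2, 3]

Answer: x2=T x3=T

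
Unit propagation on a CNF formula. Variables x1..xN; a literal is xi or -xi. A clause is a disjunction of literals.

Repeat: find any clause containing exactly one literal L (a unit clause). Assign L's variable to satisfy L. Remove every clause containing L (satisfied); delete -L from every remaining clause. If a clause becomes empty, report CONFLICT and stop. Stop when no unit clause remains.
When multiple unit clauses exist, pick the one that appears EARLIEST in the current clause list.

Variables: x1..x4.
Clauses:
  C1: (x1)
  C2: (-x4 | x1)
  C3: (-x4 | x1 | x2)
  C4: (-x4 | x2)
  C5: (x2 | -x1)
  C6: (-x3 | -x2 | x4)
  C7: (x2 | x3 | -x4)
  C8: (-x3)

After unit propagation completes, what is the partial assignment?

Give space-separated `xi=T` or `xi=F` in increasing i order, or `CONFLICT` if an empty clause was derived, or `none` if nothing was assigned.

unit clause [1] forces x1=T; simplify:
  drop -1 from [2, -1] -> [2]
  satisfied 3 clause(s); 5 remain; assigned so far: [1]
unit clause [2] forces x2=T; simplify:
  drop -2 from [-3, -2, 4] -> [-3, 4]
  satisfied 3 clause(s); 2 remain; assigned so far: [1, 2]
unit clause [-3] forces x3=F; simplify:
  satisfied 2 clause(s); 0 remain; assigned so far: [1, 2, 3]

Answer: x1=T x2=T x3=F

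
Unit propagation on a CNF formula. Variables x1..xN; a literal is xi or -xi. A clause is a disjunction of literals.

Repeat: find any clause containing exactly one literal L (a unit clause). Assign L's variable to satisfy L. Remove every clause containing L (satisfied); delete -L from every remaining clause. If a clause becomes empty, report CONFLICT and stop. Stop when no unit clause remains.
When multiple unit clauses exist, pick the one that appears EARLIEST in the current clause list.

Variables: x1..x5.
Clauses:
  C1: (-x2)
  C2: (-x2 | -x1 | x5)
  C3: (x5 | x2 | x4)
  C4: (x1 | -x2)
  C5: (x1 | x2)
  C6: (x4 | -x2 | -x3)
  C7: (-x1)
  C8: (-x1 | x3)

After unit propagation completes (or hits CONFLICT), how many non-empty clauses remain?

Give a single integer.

Answer: 2

Derivation:
unit clause [-2] forces x2=F; simplify:
  drop 2 from [5, 2, 4] -> [5, 4]
  drop 2 from [1, 2] -> [1]
  satisfied 4 clause(s); 4 remain; assigned so far: [2]
unit clause [1] forces x1=T; simplify:
  drop -1 from [-1] -> [] (empty!)
  drop -1 from [-1, 3] -> [3]
  satisfied 1 clause(s); 3 remain; assigned so far: [1, 2]
CONFLICT (empty clause)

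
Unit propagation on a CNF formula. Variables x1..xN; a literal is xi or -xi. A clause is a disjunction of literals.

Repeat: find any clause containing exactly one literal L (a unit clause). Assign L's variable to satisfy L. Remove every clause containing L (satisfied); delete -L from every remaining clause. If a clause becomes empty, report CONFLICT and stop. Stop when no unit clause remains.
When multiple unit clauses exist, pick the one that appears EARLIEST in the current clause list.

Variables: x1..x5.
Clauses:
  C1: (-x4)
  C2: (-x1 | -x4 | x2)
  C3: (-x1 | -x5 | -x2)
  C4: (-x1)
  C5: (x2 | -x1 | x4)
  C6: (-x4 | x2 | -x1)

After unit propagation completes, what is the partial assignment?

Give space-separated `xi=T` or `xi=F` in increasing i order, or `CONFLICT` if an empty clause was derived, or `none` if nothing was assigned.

Answer: x1=F x4=F

Derivation:
unit clause [-4] forces x4=F; simplify:
  drop 4 from [2, -1, 4] -> [2, -1]
  satisfied 3 clause(s); 3 remain; assigned so far: [4]
unit clause [-1] forces x1=F; simplify:
  satisfied 3 clause(s); 0 remain; assigned so far: [1, 4]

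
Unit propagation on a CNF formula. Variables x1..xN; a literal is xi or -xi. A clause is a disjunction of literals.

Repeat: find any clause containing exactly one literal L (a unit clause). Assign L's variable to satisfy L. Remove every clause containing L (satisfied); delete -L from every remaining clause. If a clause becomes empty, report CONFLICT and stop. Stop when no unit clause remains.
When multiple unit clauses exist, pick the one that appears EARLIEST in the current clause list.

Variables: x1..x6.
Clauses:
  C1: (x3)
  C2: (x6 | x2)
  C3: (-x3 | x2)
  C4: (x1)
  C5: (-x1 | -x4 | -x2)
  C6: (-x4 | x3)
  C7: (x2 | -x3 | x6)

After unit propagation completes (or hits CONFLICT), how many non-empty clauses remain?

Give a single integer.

unit clause [3] forces x3=T; simplify:
  drop -3 from [-3, 2] -> [2]
  drop -3 from [2, -3, 6] -> [2, 6]
  satisfied 2 clause(s); 5 remain; assigned so far: [3]
unit clause [2] forces x2=T; simplify:
  drop -2 from [-1, -4, -2] -> [-1, -4]
  satisfied 3 clause(s); 2 remain; assigned so far: [2, 3]
unit clause [1] forces x1=T; simplify:
  drop -1 from [-1, -4] -> [-4]
  satisfied 1 clause(s); 1 remain; assigned so far: [1, 2, 3]
unit clause [-4] forces x4=F; simplify:
  satisfied 1 clause(s); 0 remain; assigned so far: [1, 2, 3, 4]

Answer: 0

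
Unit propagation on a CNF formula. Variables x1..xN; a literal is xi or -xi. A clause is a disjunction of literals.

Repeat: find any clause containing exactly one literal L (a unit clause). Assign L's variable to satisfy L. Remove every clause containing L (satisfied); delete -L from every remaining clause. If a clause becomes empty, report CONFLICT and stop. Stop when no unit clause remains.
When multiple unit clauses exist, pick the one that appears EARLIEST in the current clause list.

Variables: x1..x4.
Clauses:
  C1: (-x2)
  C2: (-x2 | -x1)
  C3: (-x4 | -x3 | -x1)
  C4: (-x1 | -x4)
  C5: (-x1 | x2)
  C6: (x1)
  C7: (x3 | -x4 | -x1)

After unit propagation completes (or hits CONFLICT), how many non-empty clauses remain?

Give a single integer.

unit clause [-2] forces x2=F; simplify:
  drop 2 from [-1, 2] -> [-1]
  satisfied 2 clause(s); 5 remain; assigned so far: [2]
unit clause [-1] forces x1=F; simplify:
  drop 1 from [1] -> [] (empty!)
  satisfied 4 clause(s); 1 remain; assigned so far: [1, 2]
CONFLICT (empty clause)

Answer: 0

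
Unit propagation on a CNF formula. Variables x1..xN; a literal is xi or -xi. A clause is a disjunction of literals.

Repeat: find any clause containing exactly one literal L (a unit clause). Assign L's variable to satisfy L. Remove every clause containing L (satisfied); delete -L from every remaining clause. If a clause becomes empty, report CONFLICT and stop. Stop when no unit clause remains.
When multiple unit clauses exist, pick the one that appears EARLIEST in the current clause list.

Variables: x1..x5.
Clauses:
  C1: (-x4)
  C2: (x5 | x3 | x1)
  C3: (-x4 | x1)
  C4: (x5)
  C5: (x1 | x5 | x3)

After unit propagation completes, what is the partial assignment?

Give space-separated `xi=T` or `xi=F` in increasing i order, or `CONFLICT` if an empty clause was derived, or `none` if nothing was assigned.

Answer: x4=F x5=T

Derivation:
unit clause [-4] forces x4=F; simplify:
  satisfied 2 clause(s); 3 remain; assigned so far: [4]
unit clause [5] forces x5=T; simplify:
  satisfied 3 clause(s); 0 remain; assigned so far: [4, 5]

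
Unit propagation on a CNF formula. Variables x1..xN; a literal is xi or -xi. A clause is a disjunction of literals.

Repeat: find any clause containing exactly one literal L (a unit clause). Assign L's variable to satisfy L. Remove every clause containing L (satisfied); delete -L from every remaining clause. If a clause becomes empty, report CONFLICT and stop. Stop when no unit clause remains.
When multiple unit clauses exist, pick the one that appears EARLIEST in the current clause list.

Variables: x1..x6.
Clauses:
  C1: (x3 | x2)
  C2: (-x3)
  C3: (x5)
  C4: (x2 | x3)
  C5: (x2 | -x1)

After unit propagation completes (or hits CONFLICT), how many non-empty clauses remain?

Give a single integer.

unit clause [-3] forces x3=F; simplify:
  drop 3 from [3, 2] -> [2]
  drop 3 from [2, 3] -> [2]
  satisfied 1 clause(s); 4 remain; assigned so far: [3]
unit clause [2] forces x2=T; simplify:
  satisfied 3 clause(s); 1 remain; assigned so far: [2, 3]
unit clause [5] forces x5=T; simplify:
  satisfied 1 clause(s); 0 remain; assigned so far: [2, 3, 5]

Answer: 0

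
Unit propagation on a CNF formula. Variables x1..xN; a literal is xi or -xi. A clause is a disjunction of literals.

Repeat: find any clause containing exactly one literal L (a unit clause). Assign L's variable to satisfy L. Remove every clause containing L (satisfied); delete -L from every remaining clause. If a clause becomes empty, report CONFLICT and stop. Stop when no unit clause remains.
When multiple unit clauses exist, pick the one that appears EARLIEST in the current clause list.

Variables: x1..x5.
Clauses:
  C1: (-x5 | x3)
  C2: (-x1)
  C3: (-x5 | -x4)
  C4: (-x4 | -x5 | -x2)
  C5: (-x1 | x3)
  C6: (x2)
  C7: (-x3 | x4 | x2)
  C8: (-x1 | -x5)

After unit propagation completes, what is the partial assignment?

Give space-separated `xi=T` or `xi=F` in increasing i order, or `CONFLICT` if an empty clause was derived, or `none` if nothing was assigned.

Answer: x1=F x2=T

Derivation:
unit clause [-1] forces x1=F; simplify:
  satisfied 3 clause(s); 5 remain; assigned so far: [1]
unit clause [2] forces x2=T; simplify:
  drop -2 from [-4, -5, -2] -> [-4, -5]
  satisfied 2 clause(s); 3 remain; assigned so far: [1, 2]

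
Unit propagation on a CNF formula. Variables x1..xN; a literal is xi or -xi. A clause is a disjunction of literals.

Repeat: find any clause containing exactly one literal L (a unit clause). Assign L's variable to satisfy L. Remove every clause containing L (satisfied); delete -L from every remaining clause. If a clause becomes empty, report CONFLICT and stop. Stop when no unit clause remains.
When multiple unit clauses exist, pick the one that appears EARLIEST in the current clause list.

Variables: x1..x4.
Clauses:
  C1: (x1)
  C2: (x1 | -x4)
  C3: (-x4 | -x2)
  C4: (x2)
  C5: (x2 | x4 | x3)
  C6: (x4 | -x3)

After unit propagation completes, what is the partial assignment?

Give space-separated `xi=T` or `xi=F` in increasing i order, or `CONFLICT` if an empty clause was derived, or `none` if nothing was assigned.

Answer: x1=T x2=T x3=F x4=F

Derivation:
unit clause [1] forces x1=T; simplify:
  satisfied 2 clause(s); 4 remain; assigned so far: [1]
unit clause [2] forces x2=T; simplify:
  drop -2 from [-4, -2] -> [-4]
  satisfied 2 clause(s); 2 remain; assigned so far: [1, 2]
unit clause [-4] forces x4=F; simplify:
  drop 4 from [4, -3] -> [-3]
  satisfied 1 clause(s); 1 remain; assigned so far: [1, 2, 4]
unit clause [-3] forces x3=F; simplify:
  satisfied 1 clause(s); 0 remain; assigned so far: [1, 2, 3, 4]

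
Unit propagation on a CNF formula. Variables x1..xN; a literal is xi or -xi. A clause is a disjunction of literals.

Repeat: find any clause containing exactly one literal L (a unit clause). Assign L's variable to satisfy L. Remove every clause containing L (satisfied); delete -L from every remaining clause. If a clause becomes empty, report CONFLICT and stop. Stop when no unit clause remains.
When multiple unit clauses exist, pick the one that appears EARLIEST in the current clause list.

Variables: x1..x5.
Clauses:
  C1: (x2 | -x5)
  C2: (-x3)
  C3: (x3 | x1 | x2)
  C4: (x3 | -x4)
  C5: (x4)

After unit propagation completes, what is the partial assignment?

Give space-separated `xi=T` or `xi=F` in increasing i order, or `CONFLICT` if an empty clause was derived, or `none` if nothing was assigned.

Answer: CONFLICT

Derivation:
unit clause [-3] forces x3=F; simplify:
  drop 3 from [3, 1, 2] -> [1, 2]
  drop 3 from [3, -4] -> [-4]
  satisfied 1 clause(s); 4 remain; assigned so far: [3]
unit clause [-4] forces x4=F; simplify:
  drop 4 from [4] -> [] (empty!)
  satisfied 1 clause(s); 3 remain; assigned so far: [3, 4]
CONFLICT (empty clause)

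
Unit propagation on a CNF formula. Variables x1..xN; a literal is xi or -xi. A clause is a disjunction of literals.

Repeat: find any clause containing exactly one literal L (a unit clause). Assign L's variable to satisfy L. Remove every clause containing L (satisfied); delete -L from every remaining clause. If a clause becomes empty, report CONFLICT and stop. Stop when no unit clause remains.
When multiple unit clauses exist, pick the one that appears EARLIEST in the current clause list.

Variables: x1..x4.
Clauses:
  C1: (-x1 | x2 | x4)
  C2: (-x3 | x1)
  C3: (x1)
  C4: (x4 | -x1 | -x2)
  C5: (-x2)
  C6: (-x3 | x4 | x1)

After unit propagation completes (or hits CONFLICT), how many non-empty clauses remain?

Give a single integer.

unit clause [1] forces x1=T; simplify:
  drop -1 from [-1, 2, 4] -> [2, 4]
  drop -1 from [4, -1, -2] -> [4, -2]
  satisfied 3 clause(s); 3 remain; assigned so far: [1]
unit clause [-2] forces x2=F; simplify:
  drop 2 from [2, 4] -> [4]
  satisfied 2 clause(s); 1 remain; assigned so far: [1, 2]
unit clause [4] forces x4=T; simplify:
  satisfied 1 clause(s); 0 remain; assigned so far: [1, 2, 4]

Answer: 0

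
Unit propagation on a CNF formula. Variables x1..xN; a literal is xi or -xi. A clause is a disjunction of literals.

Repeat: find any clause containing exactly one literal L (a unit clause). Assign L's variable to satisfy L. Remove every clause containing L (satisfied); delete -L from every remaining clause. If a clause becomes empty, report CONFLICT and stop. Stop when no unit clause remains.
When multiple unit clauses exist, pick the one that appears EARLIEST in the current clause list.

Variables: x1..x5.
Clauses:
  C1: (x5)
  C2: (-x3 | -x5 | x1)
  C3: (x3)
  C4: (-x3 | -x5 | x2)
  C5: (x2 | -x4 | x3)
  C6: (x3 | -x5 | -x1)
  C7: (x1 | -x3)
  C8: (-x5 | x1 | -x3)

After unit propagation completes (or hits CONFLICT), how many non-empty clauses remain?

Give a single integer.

Answer: 0

Derivation:
unit clause [5] forces x5=T; simplify:
  drop -5 from [-3, -5, 1] -> [-3, 1]
  drop -5 from [-3, -5, 2] -> [-3, 2]
  drop -5 from [3, -5, -1] -> [3, -1]
  drop -5 from [-5, 1, -3] -> [1, -3]
  satisfied 1 clause(s); 7 remain; assigned so far: [5]
unit clause [3] forces x3=T; simplify:
  drop -3 from [-3, 1] -> [1]
  drop -3 from [-3, 2] -> [2]
  drop -3 from [1, -3] -> [1]
  drop -3 from [1, -3] -> [1]
  satisfied 3 clause(s); 4 remain; assigned so far: [3, 5]
unit clause [1] forces x1=T; simplify:
  satisfied 3 clause(s); 1 remain; assigned so far: [1, 3, 5]
unit clause [2] forces x2=T; simplify:
  satisfied 1 clause(s); 0 remain; assigned so far: [1, 2, 3, 5]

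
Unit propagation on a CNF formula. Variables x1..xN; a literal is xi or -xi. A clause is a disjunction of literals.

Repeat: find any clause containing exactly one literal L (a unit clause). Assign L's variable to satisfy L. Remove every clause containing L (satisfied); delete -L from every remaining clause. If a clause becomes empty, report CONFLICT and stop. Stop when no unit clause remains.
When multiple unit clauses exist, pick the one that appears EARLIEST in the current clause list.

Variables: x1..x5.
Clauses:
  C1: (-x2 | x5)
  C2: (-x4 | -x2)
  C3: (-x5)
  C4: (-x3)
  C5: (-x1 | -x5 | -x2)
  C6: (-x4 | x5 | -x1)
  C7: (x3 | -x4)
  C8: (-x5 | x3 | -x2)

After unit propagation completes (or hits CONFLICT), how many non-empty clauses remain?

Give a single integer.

Answer: 0

Derivation:
unit clause [-5] forces x5=F; simplify:
  drop 5 from [-2, 5] -> [-2]
  drop 5 from [-4, 5, -1] -> [-4, -1]
  satisfied 3 clause(s); 5 remain; assigned so far: [5]
unit clause [-2] forces x2=F; simplify:
  satisfied 2 clause(s); 3 remain; assigned so far: [2, 5]
unit clause [-3] forces x3=F; simplify:
  drop 3 from [3, -4] -> [-4]
  satisfied 1 clause(s); 2 remain; assigned so far: [2, 3, 5]
unit clause [-4] forces x4=F; simplify:
  satisfied 2 clause(s); 0 remain; assigned so far: [2, 3, 4, 5]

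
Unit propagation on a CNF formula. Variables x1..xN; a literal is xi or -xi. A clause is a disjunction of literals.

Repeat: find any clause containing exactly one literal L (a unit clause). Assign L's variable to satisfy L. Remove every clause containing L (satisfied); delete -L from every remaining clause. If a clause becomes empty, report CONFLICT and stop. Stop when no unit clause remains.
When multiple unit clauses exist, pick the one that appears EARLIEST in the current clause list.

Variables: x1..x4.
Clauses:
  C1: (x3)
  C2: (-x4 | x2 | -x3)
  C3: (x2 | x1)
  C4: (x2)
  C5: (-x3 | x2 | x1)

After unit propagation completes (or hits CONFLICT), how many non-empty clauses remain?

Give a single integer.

Answer: 0

Derivation:
unit clause [3] forces x3=T; simplify:
  drop -3 from [-4, 2, -3] -> [-4, 2]
  drop -3 from [-3, 2, 1] -> [2, 1]
  satisfied 1 clause(s); 4 remain; assigned so far: [3]
unit clause [2] forces x2=T; simplify:
  satisfied 4 clause(s); 0 remain; assigned so far: [2, 3]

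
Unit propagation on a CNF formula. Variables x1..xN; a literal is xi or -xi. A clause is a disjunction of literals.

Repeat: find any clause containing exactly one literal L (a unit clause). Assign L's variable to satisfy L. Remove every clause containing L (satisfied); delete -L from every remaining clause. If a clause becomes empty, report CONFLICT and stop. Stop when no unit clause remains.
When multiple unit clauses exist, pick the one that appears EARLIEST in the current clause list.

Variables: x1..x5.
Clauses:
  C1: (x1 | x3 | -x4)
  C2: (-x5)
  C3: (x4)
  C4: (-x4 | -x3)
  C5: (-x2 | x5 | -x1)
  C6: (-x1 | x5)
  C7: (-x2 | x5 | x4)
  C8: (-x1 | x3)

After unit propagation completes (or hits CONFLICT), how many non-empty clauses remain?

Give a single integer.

Answer: 1

Derivation:
unit clause [-5] forces x5=F; simplify:
  drop 5 from [-2, 5, -1] -> [-2, -1]
  drop 5 from [-1, 5] -> [-1]
  drop 5 from [-2, 5, 4] -> [-2, 4]
  satisfied 1 clause(s); 7 remain; assigned so far: [5]
unit clause [4] forces x4=T; simplify:
  drop -4 from [1, 3, -4] -> [1, 3]
  drop -4 from [-4, -3] -> [-3]
  satisfied 2 clause(s); 5 remain; assigned so far: [4, 5]
unit clause [-3] forces x3=F; simplify:
  drop 3 from [1, 3] -> [1]
  drop 3 from [-1, 3] -> [-1]
  satisfied 1 clause(s); 4 remain; assigned so far: [3, 4, 5]
unit clause [1] forces x1=T; simplify:
  drop -1 from [-2, -1] -> [-2]
  drop -1 from [-1] -> [] (empty!)
  drop -1 from [-1] -> [] (empty!)
  satisfied 1 clause(s); 3 remain; assigned so far: [1, 3, 4, 5]
CONFLICT (empty clause)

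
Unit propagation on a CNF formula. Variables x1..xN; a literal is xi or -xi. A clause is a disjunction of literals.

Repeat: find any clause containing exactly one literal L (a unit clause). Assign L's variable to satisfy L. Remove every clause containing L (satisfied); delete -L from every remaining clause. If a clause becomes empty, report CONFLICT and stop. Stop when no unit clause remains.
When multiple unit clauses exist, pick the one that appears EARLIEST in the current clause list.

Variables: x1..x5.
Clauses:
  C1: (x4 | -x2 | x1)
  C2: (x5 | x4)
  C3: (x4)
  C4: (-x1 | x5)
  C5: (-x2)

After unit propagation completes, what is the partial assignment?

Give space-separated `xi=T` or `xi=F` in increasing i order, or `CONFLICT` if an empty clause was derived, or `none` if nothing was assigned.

unit clause [4] forces x4=T; simplify:
  satisfied 3 clause(s); 2 remain; assigned so far: [4]
unit clause [-2] forces x2=F; simplify:
  satisfied 1 clause(s); 1 remain; assigned so far: [2, 4]

Answer: x2=F x4=T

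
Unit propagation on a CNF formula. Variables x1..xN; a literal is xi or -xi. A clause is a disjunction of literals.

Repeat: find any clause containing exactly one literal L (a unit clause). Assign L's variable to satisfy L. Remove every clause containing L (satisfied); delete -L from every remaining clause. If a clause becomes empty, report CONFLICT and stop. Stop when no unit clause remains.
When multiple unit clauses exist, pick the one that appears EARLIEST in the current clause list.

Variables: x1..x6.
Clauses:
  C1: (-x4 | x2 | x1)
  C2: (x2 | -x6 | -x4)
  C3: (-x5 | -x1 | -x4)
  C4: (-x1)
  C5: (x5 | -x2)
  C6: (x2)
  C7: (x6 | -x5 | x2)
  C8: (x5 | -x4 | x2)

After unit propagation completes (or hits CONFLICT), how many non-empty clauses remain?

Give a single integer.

unit clause [-1] forces x1=F; simplify:
  drop 1 from [-4, 2, 1] -> [-4, 2]
  satisfied 2 clause(s); 6 remain; assigned so far: [1]
unit clause [2] forces x2=T; simplify:
  drop -2 from [5, -2] -> [5]
  satisfied 5 clause(s); 1 remain; assigned so far: [1, 2]
unit clause [5] forces x5=T; simplify:
  satisfied 1 clause(s); 0 remain; assigned so far: [1, 2, 5]

Answer: 0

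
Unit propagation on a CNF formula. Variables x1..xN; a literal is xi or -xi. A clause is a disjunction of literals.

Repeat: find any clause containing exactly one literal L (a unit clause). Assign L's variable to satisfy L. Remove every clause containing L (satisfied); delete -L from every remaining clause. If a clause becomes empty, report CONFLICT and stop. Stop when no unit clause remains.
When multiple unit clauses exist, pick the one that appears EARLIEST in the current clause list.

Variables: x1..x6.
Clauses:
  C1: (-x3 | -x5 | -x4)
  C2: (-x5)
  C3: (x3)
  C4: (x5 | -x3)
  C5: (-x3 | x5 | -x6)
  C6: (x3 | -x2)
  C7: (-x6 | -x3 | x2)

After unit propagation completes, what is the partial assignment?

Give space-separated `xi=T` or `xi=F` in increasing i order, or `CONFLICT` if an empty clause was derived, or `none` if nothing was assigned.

Answer: CONFLICT

Derivation:
unit clause [-5] forces x5=F; simplify:
  drop 5 from [5, -3] -> [-3]
  drop 5 from [-3, 5, -6] -> [-3, -6]
  satisfied 2 clause(s); 5 remain; assigned so far: [5]
unit clause [3] forces x3=T; simplify:
  drop -3 from [-3] -> [] (empty!)
  drop -3 from [-3, -6] -> [-6]
  drop -3 from [-6, -3, 2] -> [-6, 2]
  satisfied 2 clause(s); 3 remain; assigned so far: [3, 5]
CONFLICT (empty clause)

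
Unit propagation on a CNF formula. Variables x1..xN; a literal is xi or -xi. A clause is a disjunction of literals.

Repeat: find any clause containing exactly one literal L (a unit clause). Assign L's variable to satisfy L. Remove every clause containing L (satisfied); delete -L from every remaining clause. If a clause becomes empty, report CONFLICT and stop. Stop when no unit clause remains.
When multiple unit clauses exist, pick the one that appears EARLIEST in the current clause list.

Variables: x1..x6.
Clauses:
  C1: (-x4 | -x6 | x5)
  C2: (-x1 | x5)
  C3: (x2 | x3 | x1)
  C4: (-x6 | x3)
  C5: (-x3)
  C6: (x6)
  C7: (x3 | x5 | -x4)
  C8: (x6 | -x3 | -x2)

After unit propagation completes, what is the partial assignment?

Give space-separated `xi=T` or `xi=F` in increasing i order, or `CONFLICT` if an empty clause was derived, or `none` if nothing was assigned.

Answer: CONFLICT

Derivation:
unit clause [-3] forces x3=F; simplify:
  drop 3 from [2, 3, 1] -> [2, 1]
  drop 3 from [-6, 3] -> [-6]
  drop 3 from [3, 5, -4] -> [5, -4]
  satisfied 2 clause(s); 6 remain; assigned so far: [3]
unit clause [-6] forces x6=F; simplify:
  drop 6 from [6] -> [] (empty!)
  satisfied 2 clause(s); 4 remain; assigned so far: [3, 6]
CONFLICT (empty clause)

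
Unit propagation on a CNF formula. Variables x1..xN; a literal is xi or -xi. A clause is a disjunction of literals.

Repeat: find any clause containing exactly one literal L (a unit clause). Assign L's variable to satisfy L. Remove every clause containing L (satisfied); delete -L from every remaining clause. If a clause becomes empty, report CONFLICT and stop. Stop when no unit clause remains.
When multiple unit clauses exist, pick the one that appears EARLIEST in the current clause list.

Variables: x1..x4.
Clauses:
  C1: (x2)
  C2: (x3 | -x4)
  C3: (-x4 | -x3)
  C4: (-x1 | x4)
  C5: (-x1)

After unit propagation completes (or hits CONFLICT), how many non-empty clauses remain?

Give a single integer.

unit clause [2] forces x2=T; simplify:
  satisfied 1 clause(s); 4 remain; assigned so far: [2]
unit clause [-1] forces x1=F; simplify:
  satisfied 2 clause(s); 2 remain; assigned so far: [1, 2]

Answer: 2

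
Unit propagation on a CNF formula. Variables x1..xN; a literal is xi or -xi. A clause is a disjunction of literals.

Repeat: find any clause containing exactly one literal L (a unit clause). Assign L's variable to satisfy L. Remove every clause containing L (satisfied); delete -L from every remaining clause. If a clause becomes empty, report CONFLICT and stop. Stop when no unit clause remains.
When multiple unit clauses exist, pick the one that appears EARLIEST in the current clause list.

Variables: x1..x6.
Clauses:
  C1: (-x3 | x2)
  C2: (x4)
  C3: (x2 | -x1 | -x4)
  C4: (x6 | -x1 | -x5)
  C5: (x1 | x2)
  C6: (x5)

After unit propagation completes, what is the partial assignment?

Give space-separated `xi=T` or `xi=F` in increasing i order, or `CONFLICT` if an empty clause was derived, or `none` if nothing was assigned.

unit clause [4] forces x4=T; simplify:
  drop -4 from [2, -1, -4] -> [2, -1]
  satisfied 1 clause(s); 5 remain; assigned so far: [4]
unit clause [5] forces x5=T; simplify:
  drop -5 from [6, -1, -5] -> [6, -1]
  satisfied 1 clause(s); 4 remain; assigned so far: [4, 5]

Answer: x4=T x5=T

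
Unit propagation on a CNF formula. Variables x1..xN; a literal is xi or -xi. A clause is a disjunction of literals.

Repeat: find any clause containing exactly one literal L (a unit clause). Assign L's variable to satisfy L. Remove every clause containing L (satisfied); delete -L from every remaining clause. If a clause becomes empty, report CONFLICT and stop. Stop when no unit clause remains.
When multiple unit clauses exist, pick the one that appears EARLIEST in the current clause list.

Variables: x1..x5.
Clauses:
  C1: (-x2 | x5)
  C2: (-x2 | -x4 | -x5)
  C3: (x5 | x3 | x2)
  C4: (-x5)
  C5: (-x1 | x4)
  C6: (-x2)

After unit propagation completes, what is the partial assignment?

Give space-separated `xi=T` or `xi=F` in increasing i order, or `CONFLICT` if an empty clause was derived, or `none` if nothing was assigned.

unit clause [-5] forces x5=F; simplify:
  drop 5 from [-2, 5] -> [-2]
  drop 5 from [5, 3, 2] -> [3, 2]
  satisfied 2 clause(s); 4 remain; assigned so far: [5]
unit clause [-2] forces x2=F; simplify:
  drop 2 from [3, 2] -> [3]
  satisfied 2 clause(s); 2 remain; assigned so far: [2, 5]
unit clause [3] forces x3=T; simplify:
  satisfied 1 clause(s); 1 remain; assigned so far: [2, 3, 5]

Answer: x2=F x3=T x5=F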